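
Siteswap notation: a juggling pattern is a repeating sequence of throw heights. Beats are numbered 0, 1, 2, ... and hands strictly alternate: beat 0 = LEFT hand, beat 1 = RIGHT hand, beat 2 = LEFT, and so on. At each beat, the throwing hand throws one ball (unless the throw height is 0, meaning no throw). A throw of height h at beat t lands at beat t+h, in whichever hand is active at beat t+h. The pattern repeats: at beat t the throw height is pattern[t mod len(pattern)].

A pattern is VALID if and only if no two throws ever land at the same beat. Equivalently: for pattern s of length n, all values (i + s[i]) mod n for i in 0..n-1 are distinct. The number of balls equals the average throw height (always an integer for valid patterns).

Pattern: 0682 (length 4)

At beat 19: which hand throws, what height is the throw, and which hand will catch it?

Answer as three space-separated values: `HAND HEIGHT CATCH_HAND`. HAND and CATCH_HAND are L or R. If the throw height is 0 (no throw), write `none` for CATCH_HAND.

Answer: R 2 R

Derivation:
Beat 19: 19 mod 2 = 1, so hand = R
Throw height = pattern[19 mod 4] = pattern[3] = 2
Lands at beat 19+2=21, 21 mod 2 = 1, so catch hand = R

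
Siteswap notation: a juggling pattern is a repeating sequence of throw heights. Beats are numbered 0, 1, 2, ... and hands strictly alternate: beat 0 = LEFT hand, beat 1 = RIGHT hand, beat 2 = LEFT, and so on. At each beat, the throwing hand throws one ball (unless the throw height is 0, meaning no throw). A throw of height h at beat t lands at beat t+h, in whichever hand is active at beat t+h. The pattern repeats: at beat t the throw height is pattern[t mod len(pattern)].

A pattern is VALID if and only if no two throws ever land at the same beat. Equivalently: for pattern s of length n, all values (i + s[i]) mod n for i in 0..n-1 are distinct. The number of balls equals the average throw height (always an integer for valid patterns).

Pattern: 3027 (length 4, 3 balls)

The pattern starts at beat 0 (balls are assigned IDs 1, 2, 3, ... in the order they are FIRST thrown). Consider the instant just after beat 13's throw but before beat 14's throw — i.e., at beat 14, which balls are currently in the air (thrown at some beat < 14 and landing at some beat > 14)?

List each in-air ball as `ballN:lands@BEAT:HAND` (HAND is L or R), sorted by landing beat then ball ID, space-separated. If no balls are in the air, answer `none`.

Beat 0 (L): throw ball1 h=3 -> lands@3:R; in-air after throw: [b1@3:R]
Beat 2 (L): throw ball2 h=2 -> lands@4:L; in-air after throw: [b1@3:R b2@4:L]
Beat 3 (R): throw ball1 h=7 -> lands@10:L; in-air after throw: [b2@4:L b1@10:L]
Beat 4 (L): throw ball2 h=3 -> lands@7:R; in-air after throw: [b2@7:R b1@10:L]
Beat 6 (L): throw ball3 h=2 -> lands@8:L; in-air after throw: [b2@7:R b3@8:L b1@10:L]
Beat 7 (R): throw ball2 h=7 -> lands@14:L; in-air after throw: [b3@8:L b1@10:L b2@14:L]
Beat 8 (L): throw ball3 h=3 -> lands@11:R; in-air after throw: [b1@10:L b3@11:R b2@14:L]
Beat 10 (L): throw ball1 h=2 -> lands@12:L; in-air after throw: [b3@11:R b1@12:L b2@14:L]
Beat 11 (R): throw ball3 h=7 -> lands@18:L; in-air after throw: [b1@12:L b2@14:L b3@18:L]
Beat 12 (L): throw ball1 h=3 -> lands@15:R; in-air after throw: [b2@14:L b1@15:R b3@18:L]
Beat 14 (L): throw ball2 h=2 -> lands@16:L; in-air after throw: [b1@15:R b2@16:L b3@18:L]

Answer: ball1:lands@15:R ball3:lands@18:L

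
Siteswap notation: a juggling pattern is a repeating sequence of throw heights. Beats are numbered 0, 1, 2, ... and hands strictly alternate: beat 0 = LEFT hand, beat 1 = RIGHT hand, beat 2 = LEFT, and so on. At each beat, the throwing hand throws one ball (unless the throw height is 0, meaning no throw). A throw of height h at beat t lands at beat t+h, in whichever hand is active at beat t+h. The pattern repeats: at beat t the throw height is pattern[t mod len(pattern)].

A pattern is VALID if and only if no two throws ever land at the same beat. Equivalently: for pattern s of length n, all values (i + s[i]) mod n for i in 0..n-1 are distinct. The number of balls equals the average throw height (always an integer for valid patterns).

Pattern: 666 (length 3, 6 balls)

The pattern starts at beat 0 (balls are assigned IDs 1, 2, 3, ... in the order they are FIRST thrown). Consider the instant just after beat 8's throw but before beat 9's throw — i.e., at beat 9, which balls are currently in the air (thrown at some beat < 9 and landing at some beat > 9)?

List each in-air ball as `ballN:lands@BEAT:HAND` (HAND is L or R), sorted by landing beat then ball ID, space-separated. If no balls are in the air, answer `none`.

Beat 0 (L): throw ball1 h=6 -> lands@6:L; in-air after throw: [b1@6:L]
Beat 1 (R): throw ball2 h=6 -> lands@7:R; in-air after throw: [b1@6:L b2@7:R]
Beat 2 (L): throw ball3 h=6 -> lands@8:L; in-air after throw: [b1@6:L b2@7:R b3@8:L]
Beat 3 (R): throw ball4 h=6 -> lands@9:R; in-air after throw: [b1@6:L b2@7:R b3@8:L b4@9:R]
Beat 4 (L): throw ball5 h=6 -> lands@10:L; in-air after throw: [b1@6:L b2@7:R b3@8:L b4@9:R b5@10:L]
Beat 5 (R): throw ball6 h=6 -> lands@11:R; in-air after throw: [b1@6:L b2@7:R b3@8:L b4@9:R b5@10:L b6@11:R]
Beat 6 (L): throw ball1 h=6 -> lands@12:L; in-air after throw: [b2@7:R b3@8:L b4@9:R b5@10:L b6@11:R b1@12:L]
Beat 7 (R): throw ball2 h=6 -> lands@13:R; in-air after throw: [b3@8:L b4@9:R b5@10:L b6@11:R b1@12:L b2@13:R]
Beat 8 (L): throw ball3 h=6 -> lands@14:L; in-air after throw: [b4@9:R b5@10:L b6@11:R b1@12:L b2@13:R b3@14:L]
Beat 9 (R): throw ball4 h=6 -> lands@15:R; in-air after throw: [b5@10:L b6@11:R b1@12:L b2@13:R b3@14:L b4@15:R]

Answer: ball5:lands@10:L ball6:lands@11:R ball1:lands@12:L ball2:lands@13:R ball3:lands@14:L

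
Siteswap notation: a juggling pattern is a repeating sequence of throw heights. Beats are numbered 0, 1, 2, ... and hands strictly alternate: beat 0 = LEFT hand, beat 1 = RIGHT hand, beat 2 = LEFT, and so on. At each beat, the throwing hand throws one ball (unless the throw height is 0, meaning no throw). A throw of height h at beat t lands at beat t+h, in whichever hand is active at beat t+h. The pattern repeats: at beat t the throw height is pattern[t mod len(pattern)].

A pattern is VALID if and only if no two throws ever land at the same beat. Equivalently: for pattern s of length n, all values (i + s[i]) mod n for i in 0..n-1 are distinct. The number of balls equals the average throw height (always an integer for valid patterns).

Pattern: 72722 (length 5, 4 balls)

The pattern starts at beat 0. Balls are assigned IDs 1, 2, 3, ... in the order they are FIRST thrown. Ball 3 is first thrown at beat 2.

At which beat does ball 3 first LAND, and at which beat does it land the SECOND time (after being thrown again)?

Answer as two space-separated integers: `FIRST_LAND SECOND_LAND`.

Beat 0 (L): throw ball1 h=7 -> lands@7:R; in-air after throw: [b1@7:R]
Beat 1 (R): throw ball2 h=2 -> lands@3:R; in-air after throw: [b2@3:R b1@7:R]
Beat 2 (L): throw ball3 h=7 -> lands@9:R; in-air after throw: [b2@3:R b1@7:R b3@9:R]
Beat 3 (R): throw ball2 h=2 -> lands@5:R; in-air after throw: [b2@5:R b1@7:R b3@9:R]
Beat 4 (L): throw ball4 h=2 -> lands@6:L; in-air after throw: [b2@5:R b4@6:L b1@7:R b3@9:R]
Beat 5 (R): throw ball2 h=7 -> lands@12:L; in-air after throw: [b4@6:L b1@7:R b3@9:R b2@12:L]
Beat 6 (L): throw ball4 h=2 -> lands@8:L; in-air after throw: [b1@7:R b4@8:L b3@9:R b2@12:L]
Beat 7 (R): throw ball1 h=7 -> lands@14:L; in-air after throw: [b4@8:L b3@9:R b2@12:L b1@14:L]
Beat 8 (L): throw ball4 h=2 -> lands@10:L; in-air after throw: [b3@9:R b4@10:L b2@12:L b1@14:L]
Beat 9 (R): throw ball3 h=2 -> lands@11:R; in-air after throw: [b4@10:L b3@11:R b2@12:L b1@14:L]
Beat 10 (L): throw ball4 h=7 -> lands@17:R; in-air after throw: [b3@11:R b2@12:L b1@14:L b4@17:R]
Beat 11 (R): throw ball3 h=2 -> lands@13:R; in-air after throw: [b2@12:L b3@13:R b1@14:L b4@17:R]
Ball 3: thrown@2 h=7 -> first land @9; rethrown@9 h=2 -> second land @11

Answer: 9 11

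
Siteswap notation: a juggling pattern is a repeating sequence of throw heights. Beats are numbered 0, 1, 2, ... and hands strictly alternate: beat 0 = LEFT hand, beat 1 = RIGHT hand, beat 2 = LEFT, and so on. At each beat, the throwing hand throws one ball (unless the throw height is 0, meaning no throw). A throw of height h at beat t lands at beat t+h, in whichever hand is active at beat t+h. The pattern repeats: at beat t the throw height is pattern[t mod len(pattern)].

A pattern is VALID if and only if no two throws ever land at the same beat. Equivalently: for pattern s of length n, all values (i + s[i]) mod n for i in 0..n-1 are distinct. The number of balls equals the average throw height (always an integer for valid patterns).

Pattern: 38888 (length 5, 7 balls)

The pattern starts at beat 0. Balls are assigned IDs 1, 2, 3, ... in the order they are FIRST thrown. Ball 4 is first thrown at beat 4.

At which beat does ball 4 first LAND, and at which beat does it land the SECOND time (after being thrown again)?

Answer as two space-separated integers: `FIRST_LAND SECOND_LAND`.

Answer: 12 20

Derivation:
Beat 0 (L): throw ball1 h=3 -> lands@3:R; in-air after throw: [b1@3:R]
Beat 1 (R): throw ball2 h=8 -> lands@9:R; in-air after throw: [b1@3:R b2@9:R]
Beat 2 (L): throw ball3 h=8 -> lands@10:L; in-air after throw: [b1@3:R b2@9:R b3@10:L]
Beat 3 (R): throw ball1 h=8 -> lands@11:R; in-air after throw: [b2@9:R b3@10:L b1@11:R]
Beat 4 (L): throw ball4 h=8 -> lands@12:L; in-air after throw: [b2@9:R b3@10:L b1@11:R b4@12:L]
Beat 5 (R): throw ball5 h=3 -> lands@8:L; in-air after throw: [b5@8:L b2@9:R b3@10:L b1@11:R b4@12:L]
Beat 6 (L): throw ball6 h=8 -> lands@14:L; in-air after throw: [b5@8:L b2@9:R b3@10:L b1@11:R b4@12:L b6@14:L]
Beat 7 (R): throw ball7 h=8 -> lands@15:R; in-air after throw: [b5@8:L b2@9:R b3@10:L b1@11:R b4@12:L b6@14:L b7@15:R]
Beat 8 (L): throw ball5 h=8 -> lands@16:L; in-air after throw: [b2@9:R b3@10:L b1@11:R b4@12:L b6@14:L b7@15:R b5@16:L]
Beat 9 (R): throw ball2 h=8 -> lands@17:R; in-air after throw: [b3@10:L b1@11:R b4@12:L b6@14:L b7@15:R b5@16:L b2@17:R]
Beat 10 (L): throw ball3 h=3 -> lands@13:R; in-air after throw: [b1@11:R b4@12:L b3@13:R b6@14:L b7@15:R b5@16:L b2@17:R]
Beat 11 (R): throw ball1 h=8 -> lands@19:R; in-air after throw: [b4@12:L b3@13:R b6@14:L b7@15:R b5@16:L b2@17:R b1@19:R]
Beat 12 (L): throw ball4 h=8 -> lands@20:L; in-air after throw: [b3@13:R b6@14:L b7@15:R b5@16:L b2@17:R b1@19:R b4@20:L]
Beat 13 (R): throw ball3 h=8 -> lands@21:R; in-air after throw: [b6@14:L b7@15:R b5@16:L b2@17:R b1@19:R b4@20:L b3@21:R]
Beat 14 (L): throw ball6 h=8 -> lands@22:L; in-air after throw: [b7@15:R b5@16:L b2@17:R b1@19:R b4@20:L b3@21:R b6@22:L]
Beat 15 (R): throw ball7 h=3 -> lands@18:L; in-air after throw: [b5@16:L b2@17:R b7@18:L b1@19:R b4@20:L b3@21:R b6@22:L]
Beat 16 (L): throw ball5 h=8 -> lands@24:L; in-air after throw: [b2@17:R b7@18:L b1@19:R b4@20:L b3@21:R b6@22:L b5@24:L]
Beat 17 (R): throw ball2 h=8 -> lands@25:R; in-air after throw: [b7@18:L b1@19:R b4@20:L b3@21:R b6@22:L b5@24:L b2@25:R]
Beat 18 (L): throw ball7 h=8 -> lands@26:L; in-air after throw: [b1@19:R b4@20:L b3@21:R b6@22:L b5@24:L b2@25:R b7@26:L]
Beat 19 (R): throw ball1 h=8 -> lands@27:R; in-air after throw: [b4@20:L b3@21:R b6@22:L b5@24:L b2@25:R b7@26:L b1@27:R]
Ball 4: thrown@4 h=8 -> first land @12; rethrown@12 h=8 -> second land @20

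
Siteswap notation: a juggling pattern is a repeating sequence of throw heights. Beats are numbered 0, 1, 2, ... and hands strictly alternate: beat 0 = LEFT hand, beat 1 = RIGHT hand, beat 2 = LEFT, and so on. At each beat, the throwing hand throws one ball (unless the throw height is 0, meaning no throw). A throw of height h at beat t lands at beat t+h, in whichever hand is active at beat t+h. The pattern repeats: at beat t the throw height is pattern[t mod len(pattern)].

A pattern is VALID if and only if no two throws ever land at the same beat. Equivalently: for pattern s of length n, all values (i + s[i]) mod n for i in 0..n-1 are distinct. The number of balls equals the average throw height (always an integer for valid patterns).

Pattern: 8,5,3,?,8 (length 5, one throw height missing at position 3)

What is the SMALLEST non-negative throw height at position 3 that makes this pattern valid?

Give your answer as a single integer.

Answer: 1

Derivation:
i=0: (0 + 8) mod 5 = 3
i=1: (1 + 5) mod 5 = 1
i=2: (2 + 3) mod 5 = 0
i=3: s[i]=? (unknown)
i=4: (4 + 8) mod 5 = 2
Known residues: [0, 1, 2, 3]; need a permutation of 0..4, so missing residue r = 4
Need (3 + s) mod 5 = 4; smallest s = (4 - 3) mod 5 = 1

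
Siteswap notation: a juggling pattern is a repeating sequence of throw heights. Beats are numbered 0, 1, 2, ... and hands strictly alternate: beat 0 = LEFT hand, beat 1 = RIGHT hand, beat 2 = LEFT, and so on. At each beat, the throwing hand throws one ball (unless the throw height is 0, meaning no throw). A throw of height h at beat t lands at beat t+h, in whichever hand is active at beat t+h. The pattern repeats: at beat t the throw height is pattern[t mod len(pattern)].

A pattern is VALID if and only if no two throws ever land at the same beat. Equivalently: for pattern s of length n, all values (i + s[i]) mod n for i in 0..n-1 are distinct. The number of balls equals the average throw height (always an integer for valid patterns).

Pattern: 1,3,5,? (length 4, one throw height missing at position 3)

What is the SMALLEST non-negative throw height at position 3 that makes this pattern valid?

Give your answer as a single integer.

Answer: 3

Derivation:
i=0: (0 + 1) mod 4 = 1
i=1: (1 + 3) mod 4 = 0
i=2: (2 + 5) mod 4 = 3
i=3: s[i]=? (unknown)
Known residues: [0, 1, 3]; need a permutation of 0..3, so missing residue r = 2
Need (3 + s) mod 4 = 2; smallest s = (2 - 3) mod 4 = 3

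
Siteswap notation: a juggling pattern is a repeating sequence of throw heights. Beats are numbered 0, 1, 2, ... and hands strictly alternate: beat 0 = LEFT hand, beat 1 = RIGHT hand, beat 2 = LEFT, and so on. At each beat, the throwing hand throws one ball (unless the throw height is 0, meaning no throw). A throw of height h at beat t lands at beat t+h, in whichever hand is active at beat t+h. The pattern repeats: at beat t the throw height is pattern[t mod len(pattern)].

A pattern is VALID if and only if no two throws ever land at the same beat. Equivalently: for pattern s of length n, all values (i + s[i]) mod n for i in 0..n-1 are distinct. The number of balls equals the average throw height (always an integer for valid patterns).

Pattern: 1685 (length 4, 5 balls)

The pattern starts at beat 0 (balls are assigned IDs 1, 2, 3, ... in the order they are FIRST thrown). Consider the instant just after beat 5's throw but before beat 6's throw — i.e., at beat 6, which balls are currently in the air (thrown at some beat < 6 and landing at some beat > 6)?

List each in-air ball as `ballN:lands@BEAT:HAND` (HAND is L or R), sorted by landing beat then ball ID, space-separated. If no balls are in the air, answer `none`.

Beat 0 (L): throw ball1 h=1 -> lands@1:R; in-air after throw: [b1@1:R]
Beat 1 (R): throw ball1 h=6 -> lands@7:R; in-air after throw: [b1@7:R]
Beat 2 (L): throw ball2 h=8 -> lands@10:L; in-air after throw: [b1@7:R b2@10:L]
Beat 3 (R): throw ball3 h=5 -> lands@8:L; in-air after throw: [b1@7:R b3@8:L b2@10:L]
Beat 4 (L): throw ball4 h=1 -> lands@5:R; in-air after throw: [b4@5:R b1@7:R b3@8:L b2@10:L]
Beat 5 (R): throw ball4 h=6 -> lands@11:R; in-air after throw: [b1@7:R b3@8:L b2@10:L b4@11:R]
Beat 6 (L): throw ball5 h=8 -> lands@14:L; in-air after throw: [b1@7:R b3@8:L b2@10:L b4@11:R b5@14:L]

Answer: ball1:lands@7:R ball3:lands@8:L ball2:lands@10:L ball4:lands@11:R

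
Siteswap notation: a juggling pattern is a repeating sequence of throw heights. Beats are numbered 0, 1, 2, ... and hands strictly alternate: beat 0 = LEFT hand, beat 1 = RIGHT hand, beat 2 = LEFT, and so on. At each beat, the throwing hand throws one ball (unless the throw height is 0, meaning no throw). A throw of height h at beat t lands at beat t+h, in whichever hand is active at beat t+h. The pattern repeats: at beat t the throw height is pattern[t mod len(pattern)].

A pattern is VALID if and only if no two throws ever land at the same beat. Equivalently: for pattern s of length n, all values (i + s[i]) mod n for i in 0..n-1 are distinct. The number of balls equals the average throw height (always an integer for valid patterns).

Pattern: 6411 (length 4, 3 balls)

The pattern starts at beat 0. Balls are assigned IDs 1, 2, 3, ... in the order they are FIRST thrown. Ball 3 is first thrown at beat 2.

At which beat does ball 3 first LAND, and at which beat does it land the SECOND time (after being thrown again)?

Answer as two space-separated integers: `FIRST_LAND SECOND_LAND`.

Beat 0 (L): throw ball1 h=6 -> lands@6:L; in-air after throw: [b1@6:L]
Beat 1 (R): throw ball2 h=4 -> lands@5:R; in-air after throw: [b2@5:R b1@6:L]
Beat 2 (L): throw ball3 h=1 -> lands@3:R; in-air after throw: [b3@3:R b2@5:R b1@6:L]
Beat 3 (R): throw ball3 h=1 -> lands@4:L; in-air after throw: [b3@4:L b2@5:R b1@6:L]
Beat 4 (L): throw ball3 h=6 -> lands@10:L; in-air after throw: [b2@5:R b1@6:L b3@10:L]
Ball 3: thrown@2 h=1 -> first land @3; rethrown@3 h=1 -> second land @4

Answer: 3 4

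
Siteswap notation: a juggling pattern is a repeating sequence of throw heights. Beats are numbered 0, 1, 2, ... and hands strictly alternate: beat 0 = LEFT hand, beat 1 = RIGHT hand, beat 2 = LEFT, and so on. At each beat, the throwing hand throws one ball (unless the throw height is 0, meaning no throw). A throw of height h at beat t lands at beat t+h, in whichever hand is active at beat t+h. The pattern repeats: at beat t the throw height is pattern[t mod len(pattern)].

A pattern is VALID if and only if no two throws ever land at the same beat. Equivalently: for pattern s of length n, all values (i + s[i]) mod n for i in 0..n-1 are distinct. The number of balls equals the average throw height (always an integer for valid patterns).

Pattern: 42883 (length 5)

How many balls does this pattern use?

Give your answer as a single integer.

Pattern = [4, 2, 8, 8, 3], length n = 5
  position 0: throw height = 4, running sum = 4
  position 1: throw height = 2, running sum = 6
  position 2: throw height = 8, running sum = 14
  position 3: throw height = 8, running sum = 22
  position 4: throw height = 3, running sum = 25
Total sum = 25; balls = sum / n = 25 / 5 = 5

Answer: 5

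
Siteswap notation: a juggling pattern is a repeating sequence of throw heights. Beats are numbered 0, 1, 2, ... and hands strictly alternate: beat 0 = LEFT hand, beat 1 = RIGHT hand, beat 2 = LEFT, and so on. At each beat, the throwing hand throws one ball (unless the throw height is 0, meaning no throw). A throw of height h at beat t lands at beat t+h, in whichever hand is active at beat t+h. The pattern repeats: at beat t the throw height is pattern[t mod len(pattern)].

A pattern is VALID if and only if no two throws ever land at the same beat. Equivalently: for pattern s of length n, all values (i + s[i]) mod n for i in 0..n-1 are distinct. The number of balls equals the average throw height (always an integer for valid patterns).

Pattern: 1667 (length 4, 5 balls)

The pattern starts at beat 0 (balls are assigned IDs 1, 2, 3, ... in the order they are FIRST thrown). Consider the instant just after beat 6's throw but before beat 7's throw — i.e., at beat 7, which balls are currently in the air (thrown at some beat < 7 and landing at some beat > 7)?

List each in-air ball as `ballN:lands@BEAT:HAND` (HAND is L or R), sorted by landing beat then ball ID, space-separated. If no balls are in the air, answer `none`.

Beat 0 (L): throw ball1 h=1 -> lands@1:R; in-air after throw: [b1@1:R]
Beat 1 (R): throw ball1 h=6 -> lands@7:R; in-air after throw: [b1@7:R]
Beat 2 (L): throw ball2 h=6 -> lands@8:L; in-air after throw: [b1@7:R b2@8:L]
Beat 3 (R): throw ball3 h=7 -> lands@10:L; in-air after throw: [b1@7:R b2@8:L b3@10:L]
Beat 4 (L): throw ball4 h=1 -> lands@5:R; in-air after throw: [b4@5:R b1@7:R b2@8:L b3@10:L]
Beat 5 (R): throw ball4 h=6 -> lands@11:R; in-air after throw: [b1@7:R b2@8:L b3@10:L b4@11:R]
Beat 6 (L): throw ball5 h=6 -> lands@12:L; in-air after throw: [b1@7:R b2@8:L b3@10:L b4@11:R b5@12:L]
Beat 7 (R): throw ball1 h=7 -> lands@14:L; in-air after throw: [b2@8:L b3@10:L b4@11:R b5@12:L b1@14:L]

Answer: ball2:lands@8:L ball3:lands@10:L ball4:lands@11:R ball5:lands@12:L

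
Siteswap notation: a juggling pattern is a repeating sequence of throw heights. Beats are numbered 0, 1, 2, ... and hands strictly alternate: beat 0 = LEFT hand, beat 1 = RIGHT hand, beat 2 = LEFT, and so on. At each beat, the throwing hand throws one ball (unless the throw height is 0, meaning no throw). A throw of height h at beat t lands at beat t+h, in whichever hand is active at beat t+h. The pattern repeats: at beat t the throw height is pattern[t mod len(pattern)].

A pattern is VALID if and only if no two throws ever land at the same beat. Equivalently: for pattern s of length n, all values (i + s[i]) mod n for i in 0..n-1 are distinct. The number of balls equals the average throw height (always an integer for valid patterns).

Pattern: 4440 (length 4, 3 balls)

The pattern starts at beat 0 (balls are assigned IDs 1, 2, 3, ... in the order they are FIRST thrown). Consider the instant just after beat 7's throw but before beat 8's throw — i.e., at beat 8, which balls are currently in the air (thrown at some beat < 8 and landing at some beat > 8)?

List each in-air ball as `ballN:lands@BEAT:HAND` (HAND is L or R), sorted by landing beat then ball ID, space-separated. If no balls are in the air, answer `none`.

Answer: ball2:lands@9:R ball3:lands@10:L

Derivation:
Beat 0 (L): throw ball1 h=4 -> lands@4:L; in-air after throw: [b1@4:L]
Beat 1 (R): throw ball2 h=4 -> lands@5:R; in-air after throw: [b1@4:L b2@5:R]
Beat 2 (L): throw ball3 h=4 -> lands@6:L; in-air after throw: [b1@4:L b2@5:R b3@6:L]
Beat 4 (L): throw ball1 h=4 -> lands@8:L; in-air after throw: [b2@5:R b3@6:L b1@8:L]
Beat 5 (R): throw ball2 h=4 -> lands@9:R; in-air after throw: [b3@6:L b1@8:L b2@9:R]
Beat 6 (L): throw ball3 h=4 -> lands@10:L; in-air after throw: [b1@8:L b2@9:R b3@10:L]
Beat 8 (L): throw ball1 h=4 -> lands@12:L; in-air after throw: [b2@9:R b3@10:L b1@12:L]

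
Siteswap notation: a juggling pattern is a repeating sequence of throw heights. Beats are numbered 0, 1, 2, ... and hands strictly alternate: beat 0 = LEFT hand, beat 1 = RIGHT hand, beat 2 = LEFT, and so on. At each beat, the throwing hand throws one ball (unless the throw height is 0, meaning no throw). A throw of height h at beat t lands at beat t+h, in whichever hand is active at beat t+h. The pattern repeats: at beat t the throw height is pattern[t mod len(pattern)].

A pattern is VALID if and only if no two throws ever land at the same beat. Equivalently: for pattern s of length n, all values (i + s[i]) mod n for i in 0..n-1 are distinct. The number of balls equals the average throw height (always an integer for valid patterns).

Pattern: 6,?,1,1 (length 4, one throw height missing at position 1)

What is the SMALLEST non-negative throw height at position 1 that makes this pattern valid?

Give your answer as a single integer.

Answer: 0

Derivation:
i=0: (0 + 6) mod 4 = 2
i=1: s[i]=? (unknown)
i=2: (2 + 1) mod 4 = 3
i=3: (3 + 1) mod 4 = 0
Known residues: [0, 2, 3]; need a permutation of 0..3, so missing residue r = 1
Need (1 + s) mod 4 = 1; smallest s = (1 - 1) mod 4 = 0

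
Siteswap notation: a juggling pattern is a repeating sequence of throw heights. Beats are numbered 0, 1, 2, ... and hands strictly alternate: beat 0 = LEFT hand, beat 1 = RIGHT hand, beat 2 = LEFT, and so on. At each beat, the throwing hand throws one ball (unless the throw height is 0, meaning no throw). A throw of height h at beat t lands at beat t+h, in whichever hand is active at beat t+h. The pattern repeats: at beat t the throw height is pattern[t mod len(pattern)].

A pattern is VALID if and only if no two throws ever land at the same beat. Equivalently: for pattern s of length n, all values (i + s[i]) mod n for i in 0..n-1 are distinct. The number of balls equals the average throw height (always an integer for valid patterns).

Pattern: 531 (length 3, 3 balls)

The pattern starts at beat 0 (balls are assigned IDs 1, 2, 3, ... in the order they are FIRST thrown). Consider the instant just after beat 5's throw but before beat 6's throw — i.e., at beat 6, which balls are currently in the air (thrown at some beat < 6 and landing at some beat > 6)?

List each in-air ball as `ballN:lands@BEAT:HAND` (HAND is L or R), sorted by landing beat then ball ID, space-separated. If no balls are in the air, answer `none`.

Beat 0 (L): throw ball1 h=5 -> lands@5:R; in-air after throw: [b1@5:R]
Beat 1 (R): throw ball2 h=3 -> lands@4:L; in-air after throw: [b2@4:L b1@5:R]
Beat 2 (L): throw ball3 h=1 -> lands@3:R; in-air after throw: [b3@3:R b2@4:L b1@5:R]
Beat 3 (R): throw ball3 h=5 -> lands@8:L; in-air after throw: [b2@4:L b1@5:R b3@8:L]
Beat 4 (L): throw ball2 h=3 -> lands@7:R; in-air after throw: [b1@5:R b2@7:R b3@8:L]
Beat 5 (R): throw ball1 h=1 -> lands@6:L; in-air after throw: [b1@6:L b2@7:R b3@8:L]
Beat 6 (L): throw ball1 h=5 -> lands@11:R; in-air after throw: [b2@7:R b3@8:L b1@11:R]

Answer: ball2:lands@7:R ball3:lands@8:L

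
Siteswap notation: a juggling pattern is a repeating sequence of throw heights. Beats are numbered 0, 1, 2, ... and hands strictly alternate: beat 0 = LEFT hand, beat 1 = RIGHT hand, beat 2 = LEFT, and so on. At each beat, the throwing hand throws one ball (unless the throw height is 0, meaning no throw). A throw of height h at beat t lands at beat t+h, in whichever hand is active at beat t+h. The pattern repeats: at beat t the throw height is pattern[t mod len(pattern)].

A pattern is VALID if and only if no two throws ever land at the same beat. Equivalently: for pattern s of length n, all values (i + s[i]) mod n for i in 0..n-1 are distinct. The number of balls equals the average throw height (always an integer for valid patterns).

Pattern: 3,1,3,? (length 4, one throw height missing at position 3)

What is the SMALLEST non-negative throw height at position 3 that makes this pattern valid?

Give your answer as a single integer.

Answer: 1

Derivation:
i=0: (0 + 3) mod 4 = 3
i=1: (1 + 1) mod 4 = 2
i=2: (2 + 3) mod 4 = 1
i=3: s[i]=? (unknown)
Known residues: [1, 2, 3]; need a permutation of 0..3, so missing residue r = 0
Need (3 + s) mod 4 = 0; smallest s = (0 - 3) mod 4 = 1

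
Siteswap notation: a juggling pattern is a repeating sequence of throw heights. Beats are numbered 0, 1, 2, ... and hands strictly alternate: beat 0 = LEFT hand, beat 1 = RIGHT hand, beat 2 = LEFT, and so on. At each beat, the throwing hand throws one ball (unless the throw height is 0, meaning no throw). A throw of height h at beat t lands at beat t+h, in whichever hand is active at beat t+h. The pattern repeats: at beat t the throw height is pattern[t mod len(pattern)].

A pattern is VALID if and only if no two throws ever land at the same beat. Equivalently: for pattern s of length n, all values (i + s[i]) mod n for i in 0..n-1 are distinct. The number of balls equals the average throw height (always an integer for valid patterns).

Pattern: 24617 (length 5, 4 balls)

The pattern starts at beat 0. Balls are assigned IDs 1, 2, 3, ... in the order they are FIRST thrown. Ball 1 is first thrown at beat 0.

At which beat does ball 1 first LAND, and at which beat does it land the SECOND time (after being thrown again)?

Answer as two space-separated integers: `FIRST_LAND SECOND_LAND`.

Beat 0 (L): throw ball1 h=2 -> lands@2:L; in-air after throw: [b1@2:L]
Beat 1 (R): throw ball2 h=4 -> lands@5:R; in-air after throw: [b1@2:L b2@5:R]
Beat 2 (L): throw ball1 h=6 -> lands@8:L; in-air after throw: [b2@5:R b1@8:L]
Beat 3 (R): throw ball3 h=1 -> lands@4:L; in-air after throw: [b3@4:L b2@5:R b1@8:L]
Beat 4 (L): throw ball3 h=7 -> lands@11:R; in-air after throw: [b2@5:R b1@8:L b3@11:R]
Beat 5 (R): throw ball2 h=2 -> lands@7:R; in-air after throw: [b2@7:R b1@8:L b3@11:R]
Beat 6 (L): throw ball4 h=4 -> lands@10:L; in-air after throw: [b2@7:R b1@8:L b4@10:L b3@11:R]
Beat 7 (R): throw ball2 h=6 -> lands@13:R; in-air after throw: [b1@8:L b4@10:L b3@11:R b2@13:R]
Beat 8 (L): throw ball1 h=1 -> lands@9:R; in-air after throw: [b1@9:R b4@10:L b3@11:R b2@13:R]
Ball 1: thrown@0 h=2 -> first land @2; rethrown@2 h=6 -> second land @8

Answer: 2 8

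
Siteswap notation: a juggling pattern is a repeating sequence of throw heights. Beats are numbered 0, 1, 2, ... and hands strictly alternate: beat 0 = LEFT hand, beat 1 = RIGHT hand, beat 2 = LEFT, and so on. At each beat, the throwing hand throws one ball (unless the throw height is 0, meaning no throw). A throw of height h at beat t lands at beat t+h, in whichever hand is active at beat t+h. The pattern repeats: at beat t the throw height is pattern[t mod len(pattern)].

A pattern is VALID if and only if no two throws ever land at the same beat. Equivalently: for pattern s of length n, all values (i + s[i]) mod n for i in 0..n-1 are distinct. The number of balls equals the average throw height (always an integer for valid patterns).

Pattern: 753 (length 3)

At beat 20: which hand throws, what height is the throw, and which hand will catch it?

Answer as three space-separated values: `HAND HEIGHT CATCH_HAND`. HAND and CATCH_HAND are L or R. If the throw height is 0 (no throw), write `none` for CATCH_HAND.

Answer: L 3 R

Derivation:
Beat 20: 20 mod 2 = 0, so hand = L
Throw height = pattern[20 mod 3] = pattern[2] = 3
Lands at beat 20+3=23, 23 mod 2 = 1, so catch hand = R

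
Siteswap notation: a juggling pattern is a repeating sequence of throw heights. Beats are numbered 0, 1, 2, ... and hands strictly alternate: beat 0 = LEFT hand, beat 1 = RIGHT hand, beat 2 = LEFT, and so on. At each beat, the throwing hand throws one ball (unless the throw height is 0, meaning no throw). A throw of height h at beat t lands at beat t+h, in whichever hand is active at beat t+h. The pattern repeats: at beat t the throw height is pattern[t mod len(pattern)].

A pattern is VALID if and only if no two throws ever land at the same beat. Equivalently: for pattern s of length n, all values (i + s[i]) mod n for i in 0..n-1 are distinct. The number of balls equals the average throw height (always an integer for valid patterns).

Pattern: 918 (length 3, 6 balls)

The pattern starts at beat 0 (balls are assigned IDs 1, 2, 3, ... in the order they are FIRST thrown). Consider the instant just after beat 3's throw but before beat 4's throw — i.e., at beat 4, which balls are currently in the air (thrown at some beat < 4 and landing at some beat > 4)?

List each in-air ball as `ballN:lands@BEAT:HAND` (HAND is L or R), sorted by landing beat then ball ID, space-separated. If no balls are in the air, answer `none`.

Beat 0 (L): throw ball1 h=9 -> lands@9:R; in-air after throw: [b1@9:R]
Beat 1 (R): throw ball2 h=1 -> lands@2:L; in-air after throw: [b2@2:L b1@9:R]
Beat 2 (L): throw ball2 h=8 -> lands@10:L; in-air after throw: [b1@9:R b2@10:L]
Beat 3 (R): throw ball3 h=9 -> lands@12:L; in-air after throw: [b1@9:R b2@10:L b3@12:L]
Beat 4 (L): throw ball4 h=1 -> lands@5:R; in-air after throw: [b4@5:R b1@9:R b2@10:L b3@12:L]

Answer: ball1:lands@9:R ball2:lands@10:L ball3:lands@12:L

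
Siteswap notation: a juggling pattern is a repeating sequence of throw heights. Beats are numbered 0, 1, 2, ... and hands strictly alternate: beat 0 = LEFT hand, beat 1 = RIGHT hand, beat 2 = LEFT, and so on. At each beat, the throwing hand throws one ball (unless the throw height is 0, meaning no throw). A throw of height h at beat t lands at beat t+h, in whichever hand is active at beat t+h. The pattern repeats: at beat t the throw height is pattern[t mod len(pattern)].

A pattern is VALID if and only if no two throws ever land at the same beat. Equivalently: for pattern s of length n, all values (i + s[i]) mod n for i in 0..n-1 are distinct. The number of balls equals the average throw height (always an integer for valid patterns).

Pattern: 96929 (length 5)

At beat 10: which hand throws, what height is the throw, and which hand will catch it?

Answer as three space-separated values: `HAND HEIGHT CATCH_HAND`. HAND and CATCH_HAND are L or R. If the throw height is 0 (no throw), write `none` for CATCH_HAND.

Beat 10: 10 mod 2 = 0, so hand = L
Throw height = pattern[10 mod 5] = pattern[0] = 9
Lands at beat 10+9=19, 19 mod 2 = 1, so catch hand = R

Answer: L 9 R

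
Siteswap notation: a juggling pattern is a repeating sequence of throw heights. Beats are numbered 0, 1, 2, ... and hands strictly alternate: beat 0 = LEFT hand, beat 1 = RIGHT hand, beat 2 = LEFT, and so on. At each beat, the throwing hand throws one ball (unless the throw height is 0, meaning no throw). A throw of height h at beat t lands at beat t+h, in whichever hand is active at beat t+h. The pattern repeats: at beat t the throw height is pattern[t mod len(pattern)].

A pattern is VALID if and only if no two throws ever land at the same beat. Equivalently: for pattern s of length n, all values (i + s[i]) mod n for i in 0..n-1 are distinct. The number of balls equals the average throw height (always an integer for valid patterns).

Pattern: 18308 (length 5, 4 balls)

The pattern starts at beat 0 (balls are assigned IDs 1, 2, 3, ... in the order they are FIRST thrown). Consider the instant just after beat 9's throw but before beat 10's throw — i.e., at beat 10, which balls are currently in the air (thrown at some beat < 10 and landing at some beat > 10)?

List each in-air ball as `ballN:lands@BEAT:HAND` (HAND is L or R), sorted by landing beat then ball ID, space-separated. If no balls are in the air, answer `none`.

Beat 0 (L): throw ball1 h=1 -> lands@1:R; in-air after throw: [b1@1:R]
Beat 1 (R): throw ball1 h=8 -> lands@9:R; in-air after throw: [b1@9:R]
Beat 2 (L): throw ball2 h=3 -> lands@5:R; in-air after throw: [b2@5:R b1@9:R]
Beat 4 (L): throw ball3 h=8 -> lands@12:L; in-air after throw: [b2@5:R b1@9:R b3@12:L]
Beat 5 (R): throw ball2 h=1 -> lands@6:L; in-air after throw: [b2@6:L b1@9:R b3@12:L]
Beat 6 (L): throw ball2 h=8 -> lands@14:L; in-air after throw: [b1@9:R b3@12:L b2@14:L]
Beat 7 (R): throw ball4 h=3 -> lands@10:L; in-air after throw: [b1@9:R b4@10:L b3@12:L b2@14:L]
Beat 9 (R): throw ball1 h=8 -> lands@17:R; in-air after throw: [b4@10:L b3@12:L b2@14:L b1@17:R]
Beat 10 (L): throw ball4 h=1 -> lands@11:R; in-air after throw: [b4@11:R b3@12:L b2@14:L b1@17:R]

Answer: ball3:lands@12:L ball2:lands@14:L ball1:lands@17:R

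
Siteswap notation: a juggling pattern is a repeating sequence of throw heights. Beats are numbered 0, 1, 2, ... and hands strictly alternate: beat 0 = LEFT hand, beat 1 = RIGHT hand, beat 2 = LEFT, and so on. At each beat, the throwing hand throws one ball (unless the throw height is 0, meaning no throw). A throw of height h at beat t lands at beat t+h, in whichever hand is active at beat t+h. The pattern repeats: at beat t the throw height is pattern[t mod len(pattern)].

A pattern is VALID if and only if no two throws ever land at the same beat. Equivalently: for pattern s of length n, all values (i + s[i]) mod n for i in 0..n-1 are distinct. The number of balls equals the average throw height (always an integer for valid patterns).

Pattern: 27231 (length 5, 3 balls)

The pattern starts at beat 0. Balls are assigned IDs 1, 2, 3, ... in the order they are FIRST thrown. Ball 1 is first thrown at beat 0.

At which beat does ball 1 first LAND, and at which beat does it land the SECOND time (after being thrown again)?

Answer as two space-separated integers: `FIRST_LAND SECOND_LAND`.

Answer: 2 4

Derivation:
Beat 0 (L): throw ball1 h=2 -> lands@2:L; in-air after throw: [b1@2:L]
Beat 1 (R): throw ball2 h=7 -> lands@8:L; in-air after throw: [b1@2:L b2@8:L]
Beat 2 (L): throw ball1 h=2 -> lands@4:L; in-air after throw: [b1@4:L b2@8:L]
Beat 3 (R): throw ball3 h=3 -> lands@6:L; in-air after throw: [b1@4:L b3@6:L b2@8:L]
Beat 4 (L): throw ball1 h=1 -> lands@5:R; in-air after throw: [b1@5:R b3@6:L b2@8:L]
Ball 1: thrown@0 h=2 -> first land @2; rethrown@2 h=2 -> second land @4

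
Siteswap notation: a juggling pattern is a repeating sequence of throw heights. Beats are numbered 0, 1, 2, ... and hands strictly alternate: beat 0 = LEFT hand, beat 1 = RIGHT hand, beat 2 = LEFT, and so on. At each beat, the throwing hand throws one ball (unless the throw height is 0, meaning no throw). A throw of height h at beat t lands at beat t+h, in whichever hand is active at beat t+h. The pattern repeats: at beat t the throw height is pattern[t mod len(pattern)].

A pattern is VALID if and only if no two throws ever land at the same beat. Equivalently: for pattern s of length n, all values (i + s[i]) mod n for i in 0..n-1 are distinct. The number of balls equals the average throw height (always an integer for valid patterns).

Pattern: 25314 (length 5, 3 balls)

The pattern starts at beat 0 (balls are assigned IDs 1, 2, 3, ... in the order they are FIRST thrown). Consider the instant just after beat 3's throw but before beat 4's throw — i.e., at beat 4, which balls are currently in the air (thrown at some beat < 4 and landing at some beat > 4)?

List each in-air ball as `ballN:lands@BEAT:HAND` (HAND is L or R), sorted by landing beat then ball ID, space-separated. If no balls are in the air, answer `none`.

Beat 0 (L): throw ball1 h=2 -> lands@2:L; in-air after throw: [b1@2:L]
Beat 1 (R): throw ball2 h=5 -> lands@6:L; in-air after throw: [b1@2:L b2@6:L]
Beat 2 (L): throw ball1 h=3 -> lands@5:R; in-air after throw: [b1@5:R b2@6:L]
Beat 3 (R): throw ball3 h=1 -> lands@4:L; in-air after throw: [b3@4:L b1@5:R b2@6:L]
Beat 4 (L): throw ball3 h=4 -> lands@8:L; in-air after throw: [b1@5:R b2@6:L b3@8:L]

Answer: ball1:lands@5:R ball2:lands@6:L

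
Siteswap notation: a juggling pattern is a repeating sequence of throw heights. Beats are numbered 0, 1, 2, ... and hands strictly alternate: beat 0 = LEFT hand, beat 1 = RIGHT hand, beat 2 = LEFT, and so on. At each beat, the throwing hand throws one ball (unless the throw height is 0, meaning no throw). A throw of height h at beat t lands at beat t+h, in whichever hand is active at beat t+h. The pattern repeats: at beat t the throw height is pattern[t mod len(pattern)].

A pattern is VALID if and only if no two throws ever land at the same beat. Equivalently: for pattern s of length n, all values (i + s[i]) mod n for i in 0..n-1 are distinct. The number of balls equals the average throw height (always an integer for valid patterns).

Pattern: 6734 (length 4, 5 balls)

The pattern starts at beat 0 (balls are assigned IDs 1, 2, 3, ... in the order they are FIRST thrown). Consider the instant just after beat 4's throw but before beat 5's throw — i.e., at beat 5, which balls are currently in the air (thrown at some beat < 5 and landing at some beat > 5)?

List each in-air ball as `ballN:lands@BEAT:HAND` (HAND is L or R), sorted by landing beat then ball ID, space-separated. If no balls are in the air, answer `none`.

Answer: ball1:lands@6:L ball4:lands@7:R ball2:lands@8:L ball5:lands@10:L

Derivation:
Beat 0 (L): throw ball1 h=6 -> lands@6:L; in-air after throw: [b1@6:L]
Beat 1 (R): throw ball2 h=7 -> lands@8:L; in-air after throw: [b1@6:L b2@8:L]
Beat 2 (L): throw ball3 h=3 -> lands@5:R; in-air after throw: [b3@5:R b1@6:L b2@8:L]
Beat 3 (R): throw ball4 h=4 -> lands@7:R; in-air after throw: [b3@5:R b1@6:L b4@7:R b2@8:L]
Beat 4 (L): throw ball5 h=6 -> lands@10:L; in-air after throw: [b3@5:R b1@6:L b4@7:R b2@8:L b5@10:L]
Beat 5 (R): throw ball3 h=7 -> lands@12:L; in-air after throw: [b1@6:L b4@7:R b2@8:L b5@10:L b3@12:L]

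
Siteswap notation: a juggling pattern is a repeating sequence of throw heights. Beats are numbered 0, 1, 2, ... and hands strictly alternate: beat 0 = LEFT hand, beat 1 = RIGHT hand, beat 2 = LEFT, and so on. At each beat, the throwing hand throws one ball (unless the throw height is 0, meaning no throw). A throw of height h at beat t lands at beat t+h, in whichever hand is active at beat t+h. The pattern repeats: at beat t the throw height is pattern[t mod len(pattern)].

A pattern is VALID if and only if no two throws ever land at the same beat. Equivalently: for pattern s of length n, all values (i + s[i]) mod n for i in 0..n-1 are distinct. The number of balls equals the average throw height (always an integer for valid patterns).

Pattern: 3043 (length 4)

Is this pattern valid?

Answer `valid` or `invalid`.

i=0: (i + s[i]) mod n = (0 + 3) mod 4 = 3
i=1: (i + s[i]) mod n = (1 + 0) mod 4 = 1
i=2: (i + s[i]) mod n = (2 + 4) mod 4 = 2
i=3: (i + s[i]) mod n = (3 + 3) mod 4 = 2
Residues: [3, 1, 2, 2], distinct: False

Answer: invalid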